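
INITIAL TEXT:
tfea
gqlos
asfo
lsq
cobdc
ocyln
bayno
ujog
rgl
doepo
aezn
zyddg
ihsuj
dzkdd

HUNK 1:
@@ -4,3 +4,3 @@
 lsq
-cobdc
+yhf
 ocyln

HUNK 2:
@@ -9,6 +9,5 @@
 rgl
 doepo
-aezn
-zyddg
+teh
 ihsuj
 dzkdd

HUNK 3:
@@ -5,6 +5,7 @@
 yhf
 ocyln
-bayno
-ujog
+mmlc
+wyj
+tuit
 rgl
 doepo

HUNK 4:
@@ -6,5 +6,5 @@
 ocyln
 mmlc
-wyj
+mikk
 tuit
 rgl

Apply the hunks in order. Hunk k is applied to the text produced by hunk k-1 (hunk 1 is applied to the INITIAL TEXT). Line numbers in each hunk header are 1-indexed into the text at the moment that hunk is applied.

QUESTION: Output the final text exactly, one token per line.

Hunk 1: at line 4 remove [cobdc] add [yhf] -> 14 lines: tfea gqlos asfo lsq yhf ocyln bayno ujog rgl doepo aezn zyddg ihsuj dzkdd
Hunk 2: at line 9 remove [aezn,zyddg] add [teh] -> 13 lines: tfea gqlos asfo lsq yhf ocyln bayno ujog rgl doepo teh ihsuj dzkdd
Hunk 3: at line 5 remove [bayno,ujog] add [mmlc,wyj,tuit] -> 14 lines: tfea gqlos asfo lsq yhf ocyln mmlc wyj tuit rgl doepo teh ihsuj dzkdd
Hunk 4: at line 6 remove [wyj] add [mikk] -> 14 lines: tfea gqlos asfo lsq yhf ocyln mmlc mikk tuit rgl doepo teh ihsuj dzkdd

Answer: tfea
gqlos
asfo
lsq
yhf
ocyln
mmlc
mikk
tuit
rgl
doepo
teh
ihsuj
dzkdd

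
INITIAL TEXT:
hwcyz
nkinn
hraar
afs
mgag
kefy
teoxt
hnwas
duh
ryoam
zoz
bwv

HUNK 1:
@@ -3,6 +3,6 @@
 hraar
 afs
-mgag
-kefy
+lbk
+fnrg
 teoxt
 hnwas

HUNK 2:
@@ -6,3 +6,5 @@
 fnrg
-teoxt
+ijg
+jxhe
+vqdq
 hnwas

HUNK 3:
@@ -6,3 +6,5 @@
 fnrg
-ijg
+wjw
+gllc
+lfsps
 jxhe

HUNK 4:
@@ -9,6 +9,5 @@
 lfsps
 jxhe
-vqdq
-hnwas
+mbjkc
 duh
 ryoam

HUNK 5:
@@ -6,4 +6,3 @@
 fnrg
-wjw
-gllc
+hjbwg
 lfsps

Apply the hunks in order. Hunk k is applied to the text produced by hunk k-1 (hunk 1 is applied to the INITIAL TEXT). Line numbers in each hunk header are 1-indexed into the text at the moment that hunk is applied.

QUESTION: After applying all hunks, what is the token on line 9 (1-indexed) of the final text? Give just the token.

Answer: jxhe

Derivation:
Hunk 1: at line 3 remove [mgag,kefy] add [lbk,fnrg] -> 12 lines: hwcyz nkinn hraar afs lbk fnrg teoxt hnwas duh ryoam zoz bwv
Hunk 2: at line 6 remove [teoxt] add [ijg,jxhe,vqdq] -> 14 lines: hwcyz nkinn hraar afs lbk fnrg ijg jxhe vqdq hnwas duh ryoam zoz bwv
Hunk 3: at line 6 remove [ijg] add [wjw,gllc,lfsps] -> 16 lines: hwcyz nkinn hraar afs lbk fnrg wjw gllc lfsps jxhe vqdq hnwas duh ryoam zoz bwv
Hunk 4: at line 9 remove [vqdq,hnwas] add [mbjkc] -> 15 lines: hwcyz nkinn hraar afs lbk fnrg wjw gllc lfsps jxhe mbjkc duh ryoam zoz bwv
Hunk 5: at line 6 remove [wjw,gllc] add [hjbwg] -> 14 lines: hwcyz nkinn hraar afs lbk fnrg hjbwg lfsps jxhe mbjkc duh ryoam zoz bwv
Final line 9: jxhe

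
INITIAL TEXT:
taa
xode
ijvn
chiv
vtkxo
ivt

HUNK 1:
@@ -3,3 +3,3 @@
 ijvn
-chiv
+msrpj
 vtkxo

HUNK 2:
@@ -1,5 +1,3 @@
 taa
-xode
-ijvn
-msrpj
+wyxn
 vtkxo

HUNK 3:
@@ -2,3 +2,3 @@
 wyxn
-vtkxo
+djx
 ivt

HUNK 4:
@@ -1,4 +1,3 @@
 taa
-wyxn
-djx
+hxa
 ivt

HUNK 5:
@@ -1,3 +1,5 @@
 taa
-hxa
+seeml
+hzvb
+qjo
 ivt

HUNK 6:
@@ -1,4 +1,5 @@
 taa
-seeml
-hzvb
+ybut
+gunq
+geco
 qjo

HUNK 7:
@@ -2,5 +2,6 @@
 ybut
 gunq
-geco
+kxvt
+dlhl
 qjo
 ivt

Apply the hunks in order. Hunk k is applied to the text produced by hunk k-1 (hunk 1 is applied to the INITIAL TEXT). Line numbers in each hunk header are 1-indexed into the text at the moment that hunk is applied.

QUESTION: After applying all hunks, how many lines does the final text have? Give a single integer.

Hunk 1: at line 3 remove [chiv] add [msrpj] -> 6 lines: taa xode ijvn msrpj vtkxo ivt
Hunk 2: at line 1 remove [xode,ijvn,msrpj] add [wyxn] -> 4 lines: taa wyxn vtkxo ivt
Hunk 3: at line 2 remove [vtkxo] add [djx] -> 4 lines: taa wyxn djx ivt
Hunk 4: at line 1 remove [wyxn,djx] add [hxa] -> 3 lines: taa hxa ivt
Hunk 5: at line 1 remove [hxa] add [seeml,hzvb,qjo] -> 5 lines: taa seeml hzvb qjo ivt
Hunk 6: at line 1 remove [seeml,hzvb] add [ybut,gunq,geco] -> 6 lines: taa ybut gunq geco qjo ivt
Hunk 7: at line 2 remove [geco] add [kxvt,dlhl] -> 7 lines: taa ybut gunq kxvt dlhl qjo ivt
Final line count: 7

Answer: 7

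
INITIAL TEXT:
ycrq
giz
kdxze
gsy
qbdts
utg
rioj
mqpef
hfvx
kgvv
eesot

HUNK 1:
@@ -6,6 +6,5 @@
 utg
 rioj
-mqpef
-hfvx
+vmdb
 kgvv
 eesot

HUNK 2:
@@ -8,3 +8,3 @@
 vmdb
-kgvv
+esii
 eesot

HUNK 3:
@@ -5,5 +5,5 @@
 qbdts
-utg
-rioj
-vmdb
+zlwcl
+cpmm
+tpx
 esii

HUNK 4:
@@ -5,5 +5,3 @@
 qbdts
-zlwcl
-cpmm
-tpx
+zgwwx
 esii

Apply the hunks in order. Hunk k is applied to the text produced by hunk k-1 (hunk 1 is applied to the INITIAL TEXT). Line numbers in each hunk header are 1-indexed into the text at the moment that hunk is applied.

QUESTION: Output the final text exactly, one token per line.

Answer: ycrq
giz
kdxze
gsy
qbdts
zgwwx
esii
eesot

Derivation:
Hunk 1: at line 6 remove [mqpef,hfvx] add [vmdb] -> 10 lines: ycrq giz kdxze gsy qbdts utg rioj vmdb kgvv eesot
Hunk 2: at line 8 remove [kgvv] add [esii] -> 10 lines: ycrq giz kdxze gsy qbdts utg rioj vmdb esii eesot
Hunk 3: at line 5 remove [utg,rioj,vmdb] add [zlwcl,cpmm,tpx] -> 10 lines: ycrq giz kdxze gsy qbdts zlwcl cpmm tpx esii eesot
Hunk 4: at line 5 remove [zlwcl,cpmm,tpx] add [zgwwx] -> 8 lines: ycrq giz kdxze gsy qbdts zgwwx esii eesot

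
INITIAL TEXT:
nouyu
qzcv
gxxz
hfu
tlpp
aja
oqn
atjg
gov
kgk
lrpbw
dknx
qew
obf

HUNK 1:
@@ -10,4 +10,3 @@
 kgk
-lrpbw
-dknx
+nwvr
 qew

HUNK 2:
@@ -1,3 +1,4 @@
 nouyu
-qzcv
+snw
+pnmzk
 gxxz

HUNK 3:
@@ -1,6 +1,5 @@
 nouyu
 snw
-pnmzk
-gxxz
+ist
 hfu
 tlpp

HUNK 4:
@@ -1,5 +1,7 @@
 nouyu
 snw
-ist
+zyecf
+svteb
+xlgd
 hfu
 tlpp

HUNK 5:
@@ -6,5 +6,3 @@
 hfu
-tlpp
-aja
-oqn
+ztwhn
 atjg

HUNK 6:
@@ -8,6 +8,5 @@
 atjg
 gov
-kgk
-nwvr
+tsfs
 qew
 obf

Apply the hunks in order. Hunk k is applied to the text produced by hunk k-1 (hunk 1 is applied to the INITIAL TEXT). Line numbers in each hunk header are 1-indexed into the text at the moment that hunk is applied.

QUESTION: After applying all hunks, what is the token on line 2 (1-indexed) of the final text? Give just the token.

Hunk 1: at line 10 remove [lrpbw,dknx] add [nwvr] -> 13 lines: nouyu qzcv gxxz hfu tlpp aja oqn atjg gov kgk nwvr qew obf
Hunk 2: at line 1 remove [qzcv] add [snw,pnmzk] -> 14 lines: nouyu snw pnmzk gxxz hfu tlpp aja oqn atjg gov kgk nwvr qew obf
Hunk 3: at line 1 remove [pnmzk,gxxz] add [ist] -> 13 lines: nouyu snw ist hfu tlpp aja oqn atjg gov kgk nwvr qew obf
Hunk 4: at line 1 remove [ist] add [zyecf,svteb,xlgd] -> 15 lines: nouyu snw zyecf svteb xlgd hfu tlpp aja oqn atjg gov kgk nwvr qew obf
Hunk 5: at line 6 remove [tlpp,aja,oqn] add [ztwhn] -> 13 lines: nouyu snw zyecf svteb xlgd hfu ztwhn atjg gov kgk nwvr qew obf
Hunk 6: at line 8 remove [kgk,nwvr] add [tsfs] -> 12 lines: nouyu snw zyecf svteb xlgd hfu ztwhn atjg gov tsfs qew obf
Final line 2: snw

Answer: snw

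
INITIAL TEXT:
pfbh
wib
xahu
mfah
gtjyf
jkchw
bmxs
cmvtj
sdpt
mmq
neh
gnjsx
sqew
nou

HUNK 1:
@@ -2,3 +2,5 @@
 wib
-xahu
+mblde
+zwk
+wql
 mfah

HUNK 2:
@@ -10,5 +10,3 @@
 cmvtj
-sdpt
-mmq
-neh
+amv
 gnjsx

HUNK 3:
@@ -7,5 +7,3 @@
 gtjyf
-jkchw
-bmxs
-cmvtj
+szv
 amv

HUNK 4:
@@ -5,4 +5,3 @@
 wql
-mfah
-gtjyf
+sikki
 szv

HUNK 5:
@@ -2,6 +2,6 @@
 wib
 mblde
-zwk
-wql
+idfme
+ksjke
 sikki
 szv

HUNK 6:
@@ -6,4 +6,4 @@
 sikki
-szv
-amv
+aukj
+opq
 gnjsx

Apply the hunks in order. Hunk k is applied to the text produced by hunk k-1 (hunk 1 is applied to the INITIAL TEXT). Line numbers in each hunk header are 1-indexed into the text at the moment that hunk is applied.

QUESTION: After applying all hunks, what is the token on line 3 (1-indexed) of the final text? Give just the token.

Answer: mblde

Derivation:
Hunk 1: at line 2 remove [xahu] add [mblde,zwk,wql] -> 16 lines: pfbh wib mblde zwk wql mfah gtjyf jkchw bmxs cmvtj sdpt mmq neh gnjsx sqew nou
Hunk 2: at line 10 remove [sdpt,mmq,neh] add [amv] -> 14 lines: pfbh wib mblde zwk wql mfah gtjyf jkchw bmxs cmvtj amv gnjsx sqew nou
Hunk 3: at line 7 remove [jkchw,bmxs,cmvtj] add [szv] -> 12 lines: pfbh wib mblde zwk wql mfah gtjyf szv amv gnjsx sqew nou
Hunk 4: at line 5 remove [mfah,gtjyf] add [sikki] -> 11 lines: pfbh wib mblde zwk wql sikki szv amv gnjsx sqew nou
Hunk 5: at line 2 remove [zwk,wql] add [idfme,ksjke] -> 11 lines: pfbh wib mblde idfme ksjke sikki szv amv gnjsx sqew nou
Hunk 6: at line 6 remove [szv,amv] add [aukj,opq] -> 11 lines: pfbh wib mblde idfme ksjke sikki aukj opq gnjsx sqew nou
Final line 3: mblde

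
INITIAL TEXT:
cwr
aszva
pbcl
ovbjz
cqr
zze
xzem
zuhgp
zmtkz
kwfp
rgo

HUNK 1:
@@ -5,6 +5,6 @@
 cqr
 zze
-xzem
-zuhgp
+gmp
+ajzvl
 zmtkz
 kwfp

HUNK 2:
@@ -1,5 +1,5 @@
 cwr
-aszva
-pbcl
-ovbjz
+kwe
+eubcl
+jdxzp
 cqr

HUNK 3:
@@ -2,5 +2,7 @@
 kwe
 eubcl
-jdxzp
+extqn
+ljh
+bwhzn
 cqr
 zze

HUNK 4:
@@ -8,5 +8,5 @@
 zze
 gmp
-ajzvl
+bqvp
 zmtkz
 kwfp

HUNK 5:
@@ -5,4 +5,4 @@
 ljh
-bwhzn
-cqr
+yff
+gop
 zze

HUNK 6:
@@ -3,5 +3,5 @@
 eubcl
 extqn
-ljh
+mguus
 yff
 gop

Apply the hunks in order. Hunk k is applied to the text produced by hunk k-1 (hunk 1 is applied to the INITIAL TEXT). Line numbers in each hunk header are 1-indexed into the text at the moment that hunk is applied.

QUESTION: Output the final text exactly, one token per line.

Answer: cwr
kwe
eubcl
extqn
mguus
yff
gop
zze
gmp
bqvp
zmtkz
kwfp
rgo

Derivation:
Hunk 1: at line 5 remove [xzem,zuhgp] add [gmp,ajzvl] -> 11 lines: cwr aszva pbcl ovbjz cqr zze gmp ajzvl zmtkz kwfp rgo
Hunk 2: at line 1 remove [aszva,pbcl,ovbjz] add [kwe,eubcl,jdxzp] -> 11 lines: cwr kwe eubcl jdxzp cqr zze gmp ajzvl zmtkz kwfp rgo
Hunk 3: at line 2 remove [jdxzp] add [extqn,ljh,bwhzn] -> 13 lines: cwr kwe eubcl extqn ljh bwhzn cqr zze gmp ajzvl zmtkz kwfp rgo
Hunk 4: at line 8 remove [ajzvl] add [bqvp] -> 13 lines: cwr kwe eubcl extqn ljh bwhzn cqr zze gmp bqvp zmtkz kwfp rgo
Hunk 5: at line 5 remove [bwhzn,cqr] add [yff,gop] -> 13 lines: cwr kwe eubcl extqn ljh yff gop zze gmp bqvp zmtkz kwfp rgo
Hunk 6: at line 3 remove [ljh] add [mguus] -> 13 lines: cwr kwe eubcl extqn mguus yff gop zze gmp bqvp zmtkz kwfp rgo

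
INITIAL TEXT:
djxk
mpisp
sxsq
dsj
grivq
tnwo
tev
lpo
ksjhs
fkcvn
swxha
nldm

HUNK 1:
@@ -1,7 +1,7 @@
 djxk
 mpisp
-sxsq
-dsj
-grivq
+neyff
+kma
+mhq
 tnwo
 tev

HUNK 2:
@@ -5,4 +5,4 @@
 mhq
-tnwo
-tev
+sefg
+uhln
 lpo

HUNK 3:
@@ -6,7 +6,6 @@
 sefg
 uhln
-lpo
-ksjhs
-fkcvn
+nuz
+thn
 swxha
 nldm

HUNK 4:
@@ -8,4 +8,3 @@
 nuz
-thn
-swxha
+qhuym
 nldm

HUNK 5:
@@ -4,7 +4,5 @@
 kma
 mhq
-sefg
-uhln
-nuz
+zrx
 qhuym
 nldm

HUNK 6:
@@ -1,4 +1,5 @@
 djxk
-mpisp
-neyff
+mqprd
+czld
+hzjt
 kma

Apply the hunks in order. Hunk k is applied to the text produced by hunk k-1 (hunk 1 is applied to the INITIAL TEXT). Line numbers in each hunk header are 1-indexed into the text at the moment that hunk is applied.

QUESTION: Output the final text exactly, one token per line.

Hunk 1: at line 1 remove [sxsq,dsj,grivq] add [neyff,kma,mhq] -> 12 lines: djxk mpisp neyff kma mhq tnwo tev lpo ksjhs fkcvn swxha nldm
Hunk 2: at line 5 remove [tnwo,tev] add [sefg,uhln] -> 12 lines: djxk mpisp neyff kma mhq sefg uhln lpo ksjhs fkcvn swxha nldm
Hunk 3: at line 6 remove [lpo,ksjhs,fkcvn] add [nuz,thn] -> 11 lines: djxk mpisp neyff kma mhq sefg uhln nuz thn swxha nldm
Hunk 4: at line 8 remove [thn,swxha] add [qhuym] -> 10 lines: djxk mpisp neyff kma mhq sefg uhln nuz qhuym nldm
Hunk 5: at line 4 remove [sefg,uhln,nuz] add [zrx] -> 8 lines: djxk mpisp neyff kma mhq zrx qhuym nldm
Hunk 6: at line 1 remove [mpisp,neyff] add [mqprd,czld,hzjt] -> 9 lines: djxk mqprd czld hzjt kma mhq zrx qhuym nldm

Answer: djxk
mqprd
czld
hzjt
kma
mhq
zrx
qhuym
nldm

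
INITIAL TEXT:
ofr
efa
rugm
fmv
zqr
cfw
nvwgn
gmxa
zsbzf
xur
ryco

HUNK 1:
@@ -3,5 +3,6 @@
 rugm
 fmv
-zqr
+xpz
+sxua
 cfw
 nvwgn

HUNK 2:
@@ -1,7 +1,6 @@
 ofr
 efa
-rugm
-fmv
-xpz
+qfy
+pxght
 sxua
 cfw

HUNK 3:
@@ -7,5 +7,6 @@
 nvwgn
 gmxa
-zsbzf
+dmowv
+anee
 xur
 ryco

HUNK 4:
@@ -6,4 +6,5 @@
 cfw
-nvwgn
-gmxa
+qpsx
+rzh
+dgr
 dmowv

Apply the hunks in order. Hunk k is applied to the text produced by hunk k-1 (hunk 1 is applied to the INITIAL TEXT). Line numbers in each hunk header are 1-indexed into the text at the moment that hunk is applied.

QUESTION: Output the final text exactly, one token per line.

Hunk 1: at line 3 remove [zqr] add [xpz,sxua] -> 12 lines: ofr efa rugm fmv xpz sxua cfw nvwgn gmxa zsbzf xur ryco
Hunk 2: at line 1 remove [rugm,fmv,xpz] add [qfy,pxght] -> 11 lines: ofr efa qfy pxght sxua cfw nvwgn gmxa zsbzf xur ryco
Hunk 3: at line 7 remove [zsbzf] add [dmowv,anee] -> 12 lines: ofr efa qfy pxght sxua cfw nvwgn gmxa dmowv anee xur ryco
Hunk 4: at line 6 remove [nvwgn,gmxa] add [qpsx,rzh,dgr] -> 13 lines: ofr efa qfy pxght sxua cfw qpsx rzh dgr dmowv anee xur ryco

Answer: ofr
efa
qfy
pxght
sxua
cfw
qpsx
rzh
dgr
dmowv
anee
xur
ryco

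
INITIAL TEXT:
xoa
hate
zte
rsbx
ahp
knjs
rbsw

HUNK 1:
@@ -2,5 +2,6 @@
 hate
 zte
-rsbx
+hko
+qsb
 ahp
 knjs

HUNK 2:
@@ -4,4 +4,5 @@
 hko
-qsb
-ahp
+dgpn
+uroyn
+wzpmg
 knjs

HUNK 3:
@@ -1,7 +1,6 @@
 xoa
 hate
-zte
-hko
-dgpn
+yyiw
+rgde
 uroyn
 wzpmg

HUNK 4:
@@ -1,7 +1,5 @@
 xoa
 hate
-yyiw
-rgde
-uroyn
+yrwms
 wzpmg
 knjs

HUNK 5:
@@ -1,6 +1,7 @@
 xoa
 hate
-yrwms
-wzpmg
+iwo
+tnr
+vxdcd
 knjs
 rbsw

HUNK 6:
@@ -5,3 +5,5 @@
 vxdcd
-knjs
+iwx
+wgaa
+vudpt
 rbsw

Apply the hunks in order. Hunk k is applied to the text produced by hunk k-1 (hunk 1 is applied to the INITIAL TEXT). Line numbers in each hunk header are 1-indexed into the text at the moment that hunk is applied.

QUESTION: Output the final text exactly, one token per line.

Answer: xoa
hate
iwo
tnr
vxdcd
iwx
wgaa
vudpt
rbsw

Derivation:
Hunk 1: at line 2 remove [rsbx] add [hko,qsb] -> 8 lines: xoa hate zte hko qsb ahp knjs rbsw
Hunk 2: at line 4 remove [qsb,ahp] add [dgpn,uroyn,wzpmg] -> 9 lines: xoa hate zte hko dgpn uroyn wzpmg knjs rbsw
Hunk 3: at line 1 remove [zte,hko,dgpn] add [yyiw,rgde] -> 8 lines: xoa hate yyiw rgde uroyn wzpmg knjs rbsw
Hunk 4: at line 1 remove [yyiw,rgde,uroyn] add [yrwms] -> 6 lines: xoa hate yrwms wzpmg knjs rbsw
Hunk 5: at line 1 remove [yrwms,wzpmg] add [iwo,tnr,vxdcd] -> 7 lines: xoa hate iwo tnr vxdcd knjs rbsw
Hunk 6: at line 5 remove [knjs] add [iwx,wgaa,vudpt] -> 9 lines: xoa hate iwo tnr vxdcd iwx wgaa vudpt rbsw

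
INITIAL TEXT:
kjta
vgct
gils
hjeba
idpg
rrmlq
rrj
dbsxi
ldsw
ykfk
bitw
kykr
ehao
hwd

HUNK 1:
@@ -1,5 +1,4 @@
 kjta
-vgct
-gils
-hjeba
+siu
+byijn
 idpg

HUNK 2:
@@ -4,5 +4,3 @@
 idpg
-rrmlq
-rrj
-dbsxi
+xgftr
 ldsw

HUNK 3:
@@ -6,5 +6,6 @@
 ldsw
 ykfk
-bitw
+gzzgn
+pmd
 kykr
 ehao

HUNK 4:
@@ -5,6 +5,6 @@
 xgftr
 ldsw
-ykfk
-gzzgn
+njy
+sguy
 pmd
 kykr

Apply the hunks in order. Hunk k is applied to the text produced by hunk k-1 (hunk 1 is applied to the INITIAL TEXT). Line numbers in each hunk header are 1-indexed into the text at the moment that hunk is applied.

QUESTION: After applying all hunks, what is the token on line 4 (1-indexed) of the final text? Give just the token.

Hunk 1: at line 1 remove [vgct,gils,hjeba] add [siu,byijn] -> 13 lines: kjta siu byijn idpg rrmlq rrj dbsxi ldsw ykfk bitw kykr ehao hwd
Hunk 2: at line 4 remove [rrmlq,rrj,dbsxi] add [xgftr] -> 11 lines: kjta siu byijn idpg xgftr ldsw ykfk bitw kykr ehao hwd
Hunk 3: at line 6 remove [bitw] add [gzzgn,pmd] -> 12 lines: kjta siu byijn idpg xgftr ldsw ykfk gzzgn pmd kykr ehao hwd
Hunk 4: at line 5 remove [ykfk,gzzgn] add [njy,sguy] -> 12 lines: kjta siu byijn idpg xgftr ldsw njy sguy pmd kykr ehao hwd
Final line 4: idpg

Answer: idpg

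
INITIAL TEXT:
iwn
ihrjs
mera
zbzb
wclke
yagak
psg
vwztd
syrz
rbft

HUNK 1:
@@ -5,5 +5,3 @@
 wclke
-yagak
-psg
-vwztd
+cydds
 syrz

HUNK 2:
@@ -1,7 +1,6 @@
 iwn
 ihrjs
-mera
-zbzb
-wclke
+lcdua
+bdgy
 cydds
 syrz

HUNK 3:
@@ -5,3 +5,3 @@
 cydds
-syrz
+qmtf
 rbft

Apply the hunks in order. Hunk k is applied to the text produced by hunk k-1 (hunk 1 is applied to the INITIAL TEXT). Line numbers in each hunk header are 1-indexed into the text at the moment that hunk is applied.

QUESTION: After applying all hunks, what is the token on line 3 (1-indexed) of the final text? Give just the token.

Answer: lcdua

Derivation:
Hunk 1: at line 5 remove [yagak,psg,vwztd] add [cydds] -> 8 lines: iwn ihrjs mera zbzb wclke cydds syrz rbft
Hunk 2: at line 1 remove [mera,zbzb,wclke] add [lcdua,bdgy] -> 7 lines: iwn ihrjs lcdua bdgy cydds syrz rbft
Hunk 3: at line 5 remove [syrz] add [qmtf] -> 7 lines: iwn ihrjs lcdua bdgy cydds qmtf rbft
Final line 3: lcdua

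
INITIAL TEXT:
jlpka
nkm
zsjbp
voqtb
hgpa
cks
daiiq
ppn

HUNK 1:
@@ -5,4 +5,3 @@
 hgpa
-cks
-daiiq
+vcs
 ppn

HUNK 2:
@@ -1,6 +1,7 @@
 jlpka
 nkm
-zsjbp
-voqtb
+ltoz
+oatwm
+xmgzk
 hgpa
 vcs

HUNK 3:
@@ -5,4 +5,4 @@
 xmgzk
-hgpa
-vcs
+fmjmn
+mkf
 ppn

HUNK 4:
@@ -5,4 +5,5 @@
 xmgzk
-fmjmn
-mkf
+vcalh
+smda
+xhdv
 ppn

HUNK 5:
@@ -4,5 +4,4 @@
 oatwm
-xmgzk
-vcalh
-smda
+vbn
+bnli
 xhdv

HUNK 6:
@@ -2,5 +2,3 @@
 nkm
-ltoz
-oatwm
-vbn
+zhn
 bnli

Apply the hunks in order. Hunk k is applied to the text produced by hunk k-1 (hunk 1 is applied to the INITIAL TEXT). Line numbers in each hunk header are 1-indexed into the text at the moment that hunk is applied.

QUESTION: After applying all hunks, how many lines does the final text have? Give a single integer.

Answer: 6

Derivation:
Hunk 1: at line 5 remove [cks,daiiq] add [vcs] -> 7 lines: jlpka nkm zsjbp voqtb hgpa vcs ppn
Hunk 2: at line 1 remove [zsjbp,voqtb] add [ltoz,oatwm,xmgzk] -> 8 lines: jlpka nkm ltoz oatwm xmgzk hgpa vcs ppn
Hunk 3: at line 5 remove [hgpa,vcs] add [fmjmn,mkf] -> 8 lines: jlpka nkm ltoz oatwm xmgzk fmjmn mkf ppn
Hunk 4: at line 5 remove [fmjmn,mkf] add [vcalh,smda,xhdv] -> 9 lines: jlpka nkm ltoz oatwm xmgzk vcalh smda xhdv ppn
Hunk 5: at line 4 remove [xmgzk,vcalh,smda] add [vbn,bnli] -> 8 lines: jlpka nkm ltoz oatwm vbn bnli xhdv ppn
Hunk 6: at line 2 remove [ltoz,oatwm,vbn] add [zhn] -> 6 lines: jlpka nkm zhn bnli xhdv ppn
Final line count: 6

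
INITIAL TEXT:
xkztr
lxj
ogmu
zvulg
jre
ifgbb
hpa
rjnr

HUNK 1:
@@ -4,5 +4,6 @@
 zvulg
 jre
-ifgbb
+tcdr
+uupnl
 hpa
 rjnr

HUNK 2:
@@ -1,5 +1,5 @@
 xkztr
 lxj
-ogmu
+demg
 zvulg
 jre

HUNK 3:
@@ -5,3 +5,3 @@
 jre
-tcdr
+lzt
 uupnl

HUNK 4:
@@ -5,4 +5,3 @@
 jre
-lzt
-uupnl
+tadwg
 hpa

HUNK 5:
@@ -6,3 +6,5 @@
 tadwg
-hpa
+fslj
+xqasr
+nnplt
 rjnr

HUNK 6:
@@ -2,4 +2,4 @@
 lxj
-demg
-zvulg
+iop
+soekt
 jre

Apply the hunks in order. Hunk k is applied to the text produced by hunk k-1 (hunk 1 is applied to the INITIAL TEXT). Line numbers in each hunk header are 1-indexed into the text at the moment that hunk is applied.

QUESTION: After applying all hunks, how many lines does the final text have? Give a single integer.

Answer: 10

Derivation:
Hunk 1: at line 4 remove [ifgbb] add [tcdr,uupnl] -> 9 lines: xkztr lxj ogmu zvulg jre tcdr uupnl hpa rjnr
Hunk 2: at line 1 remove [ogmu] add [demg] -> 9 lines: xkztr lxj demg zvulg jre tcdr uupnl hpa rjnr
Hunk 3: at line 5 remove [tcdr] add [lzt] -> 9 lines: xkztr lxj demg zvulg jre lzt uupnl hpa rjnr
Hunk 4: at line 5 remove [lzt,uupnl] add [tadwg] -> 8 lines: xkztr lxj demg zvulg jre tadwg hpa rjnr
Hunk 5: at line 6 remove [hpa] add [fslj,xqasr,nnplt] -> 10 lines: xkztr lxj demg zvulg jre tadwg fslj xqasr nnplt rjnr
Hunk 6: at line 2 remove [demg,zvulg] add [iop,soekt] -> 10 lines: xkztr lxj iop soekt jre tadwg fslj xqasr nnplt rjnr
Final line count: 10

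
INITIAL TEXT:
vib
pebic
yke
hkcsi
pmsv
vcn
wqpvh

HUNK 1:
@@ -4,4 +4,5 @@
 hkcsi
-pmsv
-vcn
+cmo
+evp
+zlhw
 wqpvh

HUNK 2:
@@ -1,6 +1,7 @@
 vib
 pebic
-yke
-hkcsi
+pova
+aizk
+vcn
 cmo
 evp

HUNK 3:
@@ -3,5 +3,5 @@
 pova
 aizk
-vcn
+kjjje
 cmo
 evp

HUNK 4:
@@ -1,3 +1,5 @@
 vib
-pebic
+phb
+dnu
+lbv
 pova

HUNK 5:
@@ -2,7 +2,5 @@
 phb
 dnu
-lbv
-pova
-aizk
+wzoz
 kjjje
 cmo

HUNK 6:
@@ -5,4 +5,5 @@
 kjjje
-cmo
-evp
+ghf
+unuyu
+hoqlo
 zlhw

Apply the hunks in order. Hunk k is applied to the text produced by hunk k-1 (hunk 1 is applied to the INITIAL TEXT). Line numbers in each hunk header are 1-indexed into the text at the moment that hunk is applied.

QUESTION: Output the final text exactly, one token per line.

Answer: vib
phb
dnu
wzoz
kjjje
ghf
unuyu
hoqlo
zlhw
wqpvh

Derivation:
Hunk 1: at line 4 remove [pmsv,vcn] add [cmo,evp,zlhw] -> 8 lines: vib pebic yke hkcsi cmo evp zlhw wqpvh
Hunk 2: at line 1 remove [yke,hkcsi] add [pova,aizk,vcn] -> 9 lines: vib pebic pova aizk vcn cmo evp zlhw wqpvh
Hunk 3: at line 3 remove [vcn] add [kjjje] -> 9 lines: vib pebic pova aizk kjjje cmo evp zlhw wqpvh
Hunk 4: at line 1 remove [pebic] add [phb,dnu,lbv] -> 11 lines: vib phb dnu lbv pova aizk kjjje cmo evp zlhw wqpvh
Hunk 5: at line 2 remove [lbv,pova,aizk] add [wzoz] -> 9 lines: vib phb dnu wzoz kjjje cmo evp zlhw wqpvh
Hunk 6: at line 5 remove [cmo,evp] add [ghf,unuyu,hoqlo] -> 10 lines: vib phb dnu wzoz kjjje ghf unuyu hoqlo zlhw wqpvh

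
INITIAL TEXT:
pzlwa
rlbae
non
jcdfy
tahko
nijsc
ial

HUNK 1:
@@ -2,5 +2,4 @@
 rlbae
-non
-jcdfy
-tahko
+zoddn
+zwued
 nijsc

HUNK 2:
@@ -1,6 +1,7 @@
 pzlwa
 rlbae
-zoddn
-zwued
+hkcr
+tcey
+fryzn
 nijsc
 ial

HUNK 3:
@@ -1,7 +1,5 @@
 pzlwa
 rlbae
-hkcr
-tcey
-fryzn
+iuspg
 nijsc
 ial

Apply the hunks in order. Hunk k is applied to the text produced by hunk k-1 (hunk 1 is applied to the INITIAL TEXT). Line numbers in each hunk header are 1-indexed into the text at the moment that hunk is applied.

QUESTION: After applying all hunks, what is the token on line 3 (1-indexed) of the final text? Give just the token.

Hunk 1: at line 2 remove [non,jcdfy,tahko] add [zoddn,zwued] -> 6 lines: pzlwa rlbae zoddn zwued nijsc ial
Hunk 2: at line 1 remove [zoddn,zwued] add [hkcr,tcey,fryzn] -> 7 lines: pzlwa rlbae hkcr tcey fryzn nijsc ial
Hunk 3: at line 1 remove [hkcr,tcey,fryzn] add [iuspg] -> 5 lines: pzlwa rlbae iuspg nijsc ial
Final line 3: iuspg

Answer: iuspg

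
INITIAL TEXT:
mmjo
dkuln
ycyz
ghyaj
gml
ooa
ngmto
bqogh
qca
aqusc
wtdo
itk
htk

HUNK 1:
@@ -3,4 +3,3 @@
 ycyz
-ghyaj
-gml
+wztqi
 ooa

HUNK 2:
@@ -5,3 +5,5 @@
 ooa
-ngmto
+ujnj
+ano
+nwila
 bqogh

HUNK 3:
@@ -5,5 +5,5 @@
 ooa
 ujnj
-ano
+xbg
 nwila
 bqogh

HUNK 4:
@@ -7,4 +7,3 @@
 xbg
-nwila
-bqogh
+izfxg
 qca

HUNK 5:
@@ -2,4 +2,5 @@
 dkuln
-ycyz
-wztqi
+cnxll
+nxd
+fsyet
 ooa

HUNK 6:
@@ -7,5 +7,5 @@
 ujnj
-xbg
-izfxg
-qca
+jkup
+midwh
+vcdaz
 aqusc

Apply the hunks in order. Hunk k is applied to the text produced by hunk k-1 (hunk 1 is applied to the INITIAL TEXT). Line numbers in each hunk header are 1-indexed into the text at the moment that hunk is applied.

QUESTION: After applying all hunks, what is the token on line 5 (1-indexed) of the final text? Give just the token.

Answer: fsyet

Derivation:
Hunk 1: at line 3 remove [ghyaj,gml] add [wztqi] -> 12 lines: mmjo dkuln ycyz wztqi ooa ngmto bqogh qca aqusc wtdo itk htk
Hunk 2: at line 5 remove [ngmto] add [ujnj,ano,nwila] -> 14 lines: mmjo dkuln ycyz wztqi ooa ujnj ano nwila bqogh qca aqusc wtdo itk htk
Hunk 3: at line 5 remove [ano] add [xbg] -> 14 lines: mmjo dkuln ycyz wztqi ooa ujnj xbg nwila bqogh qca aqusc wtdo itk htk
Hunk 4: at line 7 remove [nwila,bqogh] add [izfxg] -> 13 lines: mmjo dkuln ycyz wztqi ooa ujnj xbg izfxg qca aqusc wtdo itk htk
Hunk 5: at line 2 remove [ycyz,wztqi] add [cnxll,nxd,fsyet] -> 14 lines: mmjo dkuln cnxll nxd fsyet ooa ujnj xbg izfxg qca aqusc wtdo itk htk
Hunk 6: at line 7 remove [xbg,izfxg,qca] add [jkup,midwh,vcdaz] -> 14 lines: mmjo dkuln cnxll nxd fsyet ooa ujnj jkup midwh vcdaz aqusc wtdo itk htk
Final line 5: fsyet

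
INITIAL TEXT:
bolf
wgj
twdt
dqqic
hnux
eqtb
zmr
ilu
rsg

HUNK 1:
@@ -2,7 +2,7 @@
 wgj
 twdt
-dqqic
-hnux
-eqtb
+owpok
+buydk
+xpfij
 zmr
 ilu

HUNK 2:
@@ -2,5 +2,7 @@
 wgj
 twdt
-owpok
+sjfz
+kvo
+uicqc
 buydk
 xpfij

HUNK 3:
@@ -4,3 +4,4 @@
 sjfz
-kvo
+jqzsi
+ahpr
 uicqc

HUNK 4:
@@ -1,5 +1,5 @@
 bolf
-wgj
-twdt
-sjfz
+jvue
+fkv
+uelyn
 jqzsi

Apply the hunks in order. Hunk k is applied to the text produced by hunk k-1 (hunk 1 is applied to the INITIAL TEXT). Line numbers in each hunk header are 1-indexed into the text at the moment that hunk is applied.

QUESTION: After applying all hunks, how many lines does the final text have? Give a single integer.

Answer: 12

Derivation:
Hunk 1: at line 2 remove [dqqic,hnux,eqtb] add [owpok,buydk,xpfij] -> 9 lines: bolf wgj twdt owpok buydk xpfij zmr ilu rsg
Hunk 2: at line 2 remove [owpok] add [sjfz,kvo,uicqc] -> 11 lines: bolf wgj twdt sjfz kvo uicqc buydk xpfij zmr ilu rsg
Hunk 3: at line 4 remove [kvo] add [jqzsi,ahpr] -> 12 lines: bolf wgj twdt sjfz jqzsi ahpr uicqc buydk xpfij zmr ilu rsg
Hunk 4: at line 1 remove [wgj,twdt,sjfz] add [jvue,fkv,uelyn] -> 12 lines: bolf jvue fkv uelyn jqzsi ahpr uicqc buydk xpfij zmr ilu rsg
Final line count: 12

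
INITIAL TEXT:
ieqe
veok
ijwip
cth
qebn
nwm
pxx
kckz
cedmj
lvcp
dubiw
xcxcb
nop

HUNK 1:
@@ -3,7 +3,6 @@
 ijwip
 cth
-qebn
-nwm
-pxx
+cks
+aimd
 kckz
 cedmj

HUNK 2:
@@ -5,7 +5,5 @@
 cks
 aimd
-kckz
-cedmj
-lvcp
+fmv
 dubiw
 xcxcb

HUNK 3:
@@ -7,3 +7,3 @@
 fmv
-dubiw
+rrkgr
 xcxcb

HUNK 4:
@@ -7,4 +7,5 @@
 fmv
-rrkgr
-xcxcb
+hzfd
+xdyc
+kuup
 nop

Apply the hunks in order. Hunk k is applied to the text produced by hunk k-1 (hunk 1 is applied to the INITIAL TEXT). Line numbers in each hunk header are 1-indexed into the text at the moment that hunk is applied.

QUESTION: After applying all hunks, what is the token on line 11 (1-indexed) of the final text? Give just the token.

Hunk 1: at line 3 remove [qebn,nwm,pxx] add [cks,aimd] -> 12 lines: ieqe veok ijwip cth cks aimd kckz cedmj lvcp dubiw xcxcb nop
Hunk 2: at line 5 remove [kckz,cedmj,lvcp] add [fmv] -> 10 lines: ieqe veok ijwip cth cks aimd fmv dubiw xcxcb nop
Hunk 3: at line 7 remove [dubiw] add [rrkgr] -> 10 lines: ieqe veok ijwip cth cks aimd fmv rrkgr xcxcb nop
Hunk 4: at line 7 remove [rrkgr,xcxcb] add [hzfd,xdyc,kuup] -> 11 lines: ieqe veok ijwip cth cks aimd fmv hzfd xdyc kuup nop
Final line 11: nop

Answer: nop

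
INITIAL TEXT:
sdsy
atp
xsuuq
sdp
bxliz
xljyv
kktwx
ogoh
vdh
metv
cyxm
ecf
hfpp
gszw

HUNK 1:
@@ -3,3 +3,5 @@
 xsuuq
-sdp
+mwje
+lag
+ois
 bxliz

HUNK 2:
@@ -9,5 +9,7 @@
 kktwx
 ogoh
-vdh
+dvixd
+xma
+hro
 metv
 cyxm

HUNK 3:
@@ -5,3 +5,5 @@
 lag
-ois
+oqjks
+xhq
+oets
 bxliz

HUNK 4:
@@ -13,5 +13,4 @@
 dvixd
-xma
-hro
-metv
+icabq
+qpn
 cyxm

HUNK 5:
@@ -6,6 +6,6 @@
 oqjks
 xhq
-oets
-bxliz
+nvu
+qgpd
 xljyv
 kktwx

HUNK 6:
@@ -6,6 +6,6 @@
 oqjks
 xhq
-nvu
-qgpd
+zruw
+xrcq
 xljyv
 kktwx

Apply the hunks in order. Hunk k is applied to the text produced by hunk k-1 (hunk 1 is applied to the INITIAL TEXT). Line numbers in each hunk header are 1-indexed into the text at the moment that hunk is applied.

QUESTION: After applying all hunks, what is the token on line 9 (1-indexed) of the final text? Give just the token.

Hunk 1: at line 3 remove [sdp] add [mwje,lag,ois] -> 16 lines: sdsy atp xsuuq mwje lag ois bxliz xljyv kktwx ogoh vdh metv cyxm ecf hfpp gszw
Hunk 2: at line 9 remove [vdh] add [dvixd,xma,hro] -> 18 lines: sdsy atp xsuuq mwje lag ois bxliz xljyv kktwx ogoh dvixd xma hro metv cyxm ecf hfpp gszw
Hunk 3: at line 5 remove [ois] add [oqjks,xhq,oets] -> 20 lines: sdsy atp xsuuq mwje lag oqjks xhq oets bxliz xljyv kktwx ogoh dvixd xma hro metv cyxm ecf hfpp gszw
Hunk 4: at line 13 remove [xma,hro,metv] add [icabq,qpn] -> 19 lines: sdsy atp xsuuq mwje lag oqjks xhq oets bxliz xljyv kktwx ogoh dvixd icabq qpn cyxm ecf hfpp gszw
Hunk 5: at line 6 remove [oets,bxliz] add [nvu,qgpd] -> 19 lines: sdsy atp xsuuq mwje lag oqjks xhq nvu qgpd xljyv kktwx ogoh dvixd icabq qpn cyxm ecf hfpp gszw
Hunk 6: at line 6 remove [nvu,qgpd] add [zruw,xrcq] -> 19 lines: sdsy atp xsuuq mwje lag oqjks xhq zruw xrcq xljyv kktwx ogoh dvixd icabq qpn cyxm ecf hfpp gszw
Final line 9: xrcq

Answer: xrcq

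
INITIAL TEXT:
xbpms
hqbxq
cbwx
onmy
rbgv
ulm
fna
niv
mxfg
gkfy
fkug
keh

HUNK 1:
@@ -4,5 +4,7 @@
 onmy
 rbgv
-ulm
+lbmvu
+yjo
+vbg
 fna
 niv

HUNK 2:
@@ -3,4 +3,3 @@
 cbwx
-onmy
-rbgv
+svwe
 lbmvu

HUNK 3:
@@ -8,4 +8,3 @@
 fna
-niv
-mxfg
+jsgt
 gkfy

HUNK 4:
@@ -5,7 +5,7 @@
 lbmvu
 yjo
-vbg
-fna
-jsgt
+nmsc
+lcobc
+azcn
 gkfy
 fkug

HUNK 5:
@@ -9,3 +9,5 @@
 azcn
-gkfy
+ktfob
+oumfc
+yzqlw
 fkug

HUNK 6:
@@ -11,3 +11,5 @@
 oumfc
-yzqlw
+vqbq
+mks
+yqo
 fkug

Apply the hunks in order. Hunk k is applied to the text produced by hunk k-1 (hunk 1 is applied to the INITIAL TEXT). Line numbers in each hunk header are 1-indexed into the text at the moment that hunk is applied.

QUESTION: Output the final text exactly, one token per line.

Hunk 1: at line 4 remove [ulm] add [lbmvu,yjo,vbg] -> 14 lines: xbpms hqbxq cbwx onmy rbgv lbmvu yjo vbg fna niv mxfg gkfy fkug keh
Hunk 2: at line 3 remove [onmy,rbgv] add [svwe] -> 13 lines: xbpms hqbxq cbwx svwe lbmvu yjo vbg fna niv mxfg gkfy fkug keh
Hunk 3: at line 8 remove [niv,mxfg] add [jsgt] -> 12 lines: xbpms hqbxq cbwx svwe lbmvu yjo vbg fna jsgt gkfy fkug keh
Hunk 4: at line 5 remove [vbg,fna,jsgt] add [nmsc,lcobc,azcn] -> 12 lines: xbpms hqbxq cbwx svwe lbmvu yjo nmsc lcobc azcn gkfy fkug keh
Hunk 5: at line 9 remove [gkfy] add [ktfob,oumfc,yzqlw] -> 14 lines: xbpms hqbxq cbwx svwe lbmvu yjo nmsc lcobc azcn ktfob oumfc yzqlw fkug keh
Hunk 6: at line 11 remove [yzqlw] add [vqbq,mks,yqo] -> 16 lines: xbpms hqbxq cbwx svwe lbmvu yjo nmsc lcobc azcn ktfob oumfc vqbq mks yqo fkug keh

Answer: xbpms
hqbxq
cbwx
svwe
lbmvu
yjo
nmsc
lcobc
azcn
ktfob
oumfc
vqbq
mks
yqo
fkug
keh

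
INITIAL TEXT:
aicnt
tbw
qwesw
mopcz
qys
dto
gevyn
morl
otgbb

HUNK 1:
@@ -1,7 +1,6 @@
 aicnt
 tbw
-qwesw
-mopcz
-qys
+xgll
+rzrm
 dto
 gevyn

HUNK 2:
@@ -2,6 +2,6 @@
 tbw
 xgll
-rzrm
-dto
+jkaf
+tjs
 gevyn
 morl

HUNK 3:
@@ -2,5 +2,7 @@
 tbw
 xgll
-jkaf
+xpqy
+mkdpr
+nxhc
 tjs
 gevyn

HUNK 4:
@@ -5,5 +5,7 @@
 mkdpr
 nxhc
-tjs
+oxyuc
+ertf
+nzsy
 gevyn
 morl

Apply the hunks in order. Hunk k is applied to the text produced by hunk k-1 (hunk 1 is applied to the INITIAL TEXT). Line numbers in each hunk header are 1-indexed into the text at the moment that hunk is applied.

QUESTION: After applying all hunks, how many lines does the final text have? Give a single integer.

Answer: 12

Derivation:
Hunk 1: at line 1 remove [qwesw,mopcz,qys] add [xgll,rzrm] -> 8 lines: aicnt tbw xgll rzrm dto gevyn morl otgbb
Hunk 2: at line 2 remove [rzrm,dto] add [jkaf,tjs] -> 8 lines: aicnt tbw xgll jkaf tjs gevyn morl otgbb
Hunk 3: at line 2 remove [jkaf] add [xpqy,mkdpr,nxhc] -> 10 lines: aicnt tbw xgll xpqy mkdpr nxhc tjs gevyn morl otgbb
Hunk 4: at line 5 remove [tjs] add [oxyuc,ertf,nzsy] -> 12 lines: aicnt tbw xgll xpqy mkdpr nxhc oxyuc ertf nzsy gevyn morl otgbb
Final line count: 12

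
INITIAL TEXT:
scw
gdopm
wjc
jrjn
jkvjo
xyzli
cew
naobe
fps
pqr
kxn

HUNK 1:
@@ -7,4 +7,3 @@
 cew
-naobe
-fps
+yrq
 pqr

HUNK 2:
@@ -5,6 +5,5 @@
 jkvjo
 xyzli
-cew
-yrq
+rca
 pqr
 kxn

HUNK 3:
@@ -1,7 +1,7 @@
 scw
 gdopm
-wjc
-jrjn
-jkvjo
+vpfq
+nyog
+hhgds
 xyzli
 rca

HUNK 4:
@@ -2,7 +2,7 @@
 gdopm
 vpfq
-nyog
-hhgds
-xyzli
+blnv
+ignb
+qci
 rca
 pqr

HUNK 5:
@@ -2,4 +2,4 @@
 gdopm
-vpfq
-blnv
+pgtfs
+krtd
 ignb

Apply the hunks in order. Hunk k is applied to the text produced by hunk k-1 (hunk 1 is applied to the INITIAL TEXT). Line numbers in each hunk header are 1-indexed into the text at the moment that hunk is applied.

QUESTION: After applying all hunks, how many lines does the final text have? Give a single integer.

Hunk 1: at line 7 remove [naobe,fps] add [yrq] -> 10 lines: scw gdopm wjc jrjn jkvjo xyzli cew yrq pqr kxn
Hunk 2: at line 5 remove [cew,yrq] add [rca] -> 9 lines: scw gdopm wjc jrjn jkvjo xyzli rca pqr kxn
Hunk 3: at line 1 remove [wjc,jrjn,jkvjo] add [vpfq,nyog,hhgds] -> 9 lines: scw gdopm vpfq nyog hhgds xyzli rca pqr kxn
Hunk 4: at line 2 remove [nyog,hhgds,xyzli] add [blnv,ignb,qci] -> 9 lines: scw gdopm vpfq blnv ignb qci rca pqr kxn
Hunk 5: at line 2 remove [vpfq,blnv] add [pgtfs,krtd] -> 9 lines: scw gdopm pgtfs krtd ignb qci rca pqr kxn
Final line count: 9

Answer: 9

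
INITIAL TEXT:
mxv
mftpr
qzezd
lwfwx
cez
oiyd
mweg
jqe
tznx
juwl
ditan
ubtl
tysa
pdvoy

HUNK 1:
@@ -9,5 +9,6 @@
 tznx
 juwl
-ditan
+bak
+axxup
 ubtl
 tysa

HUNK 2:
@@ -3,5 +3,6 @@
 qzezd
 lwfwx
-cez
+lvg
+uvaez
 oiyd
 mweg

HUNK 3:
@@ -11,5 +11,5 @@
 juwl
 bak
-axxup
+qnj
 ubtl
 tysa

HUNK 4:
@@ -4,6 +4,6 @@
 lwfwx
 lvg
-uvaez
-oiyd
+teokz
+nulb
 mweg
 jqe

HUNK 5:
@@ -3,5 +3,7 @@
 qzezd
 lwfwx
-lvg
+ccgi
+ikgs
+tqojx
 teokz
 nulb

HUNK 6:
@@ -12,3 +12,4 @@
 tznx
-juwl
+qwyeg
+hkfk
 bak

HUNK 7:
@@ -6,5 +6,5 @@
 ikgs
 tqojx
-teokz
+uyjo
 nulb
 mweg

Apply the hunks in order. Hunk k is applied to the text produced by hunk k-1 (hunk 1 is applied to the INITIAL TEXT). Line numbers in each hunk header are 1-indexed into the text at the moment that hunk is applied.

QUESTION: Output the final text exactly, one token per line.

Hunk 1: at line 9 remove [ditan] add [bak,axxup] -> 15 lines: mxv mftpr qzezd lwfwx cez oiyd mweg jqe tznx juwl bak axxup ubtl tysa pdvoy
Hunk 2: at line 3 remove [cez] add [lvg,uvaez] -> 16 lines: mxv mftpr qzezd lwfwx lvg uvaez oiyd mweg jqe tznx juwl bak axxup ubtl tysa pdvoy
Hunk 3: at line 11 remove [axxup] add [qnj] -> 16 lines: mxv mftpr qzezd lwfwx lvg uvaez oiyd mweg jqe tznx juwl bak qnj ubtl tysa pdvoy
Hunk 4: at line 4 remove [uvaez,oiyd] add [teokz,nulb] -> 16 lines: mxv mftpr qzezd lwfwx lvg teokz nulb mweg jqe tznx juwl bak qnj ubtl tysa pdvoy
Hunk 5: at line 3 remove [lvg] add [ccgi,ikgs,tqojx] -> 18 lines: mxv mftpr qzezd lwfwx ccgi ikgs tqojx teokz nulb mweg jqe tznx juwl bak qnj ubtl tysa pdvoy
Hunk 6: at line 12 remove [juwl] add [qwyeg,hkfk] -> 19 lines: mxv mftpr qzezd lwfwx ccgi ikgs tqojx teokz nulb mweg jqe tznx qwyeg hkfk bak qnj ubtl tysa pdvoy
Hunk 7: at line 6 remove [teokz] add [uyjo] -> 19 lines: mxv mftpr qzezd lwfwx ccgi ikgs tqojx uyjo nulb mweg jqe tznx qwyeg hkfk bak qnj ubtl tysa pdvoy

Answer: mxv
mftpr
qzezd
lwfwx
ccgi
ikgs
tqojx
uyjo
nulb
mweg
jqe
tznx
qwyeg
hkfk
bak
qnj
ubtl
tysa
pdvoy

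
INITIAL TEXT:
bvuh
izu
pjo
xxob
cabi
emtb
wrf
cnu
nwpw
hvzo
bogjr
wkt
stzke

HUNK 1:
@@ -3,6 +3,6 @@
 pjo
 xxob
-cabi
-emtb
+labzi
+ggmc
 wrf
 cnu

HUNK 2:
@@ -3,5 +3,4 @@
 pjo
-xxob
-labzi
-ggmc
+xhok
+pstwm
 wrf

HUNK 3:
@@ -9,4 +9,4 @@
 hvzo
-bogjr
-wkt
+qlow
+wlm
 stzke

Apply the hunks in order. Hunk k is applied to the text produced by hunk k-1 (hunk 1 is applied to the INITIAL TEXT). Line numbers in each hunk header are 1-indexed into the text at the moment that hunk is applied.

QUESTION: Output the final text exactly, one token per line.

Hunk 1: at line 3 remove [cabi,emtb] add [labzi,ggmc] -> 13 lines: bvuh izu pjo xxob labzi ggmc wrf cnu nwpw hvzo bogjr wkt stzke
Hunk 2: at line 3 remove [xxob,labzi,ggmc] add [xhok,pstwm] -> 12 lines: bvuh izu pjo xhok pstwm wrf cnu nwpw hvzo bogjr wkt stzke
Hunk 3: at line 9 remove [bogjr,wkt] add [qlow,wlm] -> 12 lines: bvuh izu pjo xhok pstwm wrf cnu nwpw hvzo qlow wlm stzke

Answer: bvuh
izu
pjo
xhok
pstwm
wrf
cnu
nwpw
hvzo
qlow
wlm
stzke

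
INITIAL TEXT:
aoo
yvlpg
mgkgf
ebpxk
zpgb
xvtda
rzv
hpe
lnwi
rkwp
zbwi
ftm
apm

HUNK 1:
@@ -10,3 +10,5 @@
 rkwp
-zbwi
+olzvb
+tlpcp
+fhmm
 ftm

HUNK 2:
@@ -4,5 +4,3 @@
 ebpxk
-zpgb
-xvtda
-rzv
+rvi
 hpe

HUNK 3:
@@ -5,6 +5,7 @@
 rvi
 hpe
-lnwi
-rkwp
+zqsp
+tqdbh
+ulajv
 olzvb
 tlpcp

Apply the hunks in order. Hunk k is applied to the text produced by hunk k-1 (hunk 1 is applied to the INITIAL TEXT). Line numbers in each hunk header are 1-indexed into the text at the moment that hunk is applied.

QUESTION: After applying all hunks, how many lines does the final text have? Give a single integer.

Hunk 1: at line 10 remove [zbwi] add [olzvb,tlpcp,fhmm] -> 15 lines: aoo yvlpg mgkgf ebpxk zpgb xvtda rzv hpe lnwi rkwp olzvb tlpcp fhmm ftm apm
Hunk 2: at line 4 remove [zpgb,xvtda,rzv] add [rvi] -> 13 lines: aoo yvlpg mgkgf ebpxk rvi hpe lnwi rkwp olzvb tlpcp fhmm ftm apm
Hunk 3: at line 5 remove [lnwi,rkwp] add [zqsp,tqdbh,ulajv] -> 14 lines: aoo yvlpg mgkgf ebpxk rvi hpe zqsp tqdbh ulajv olzvb tlpcp fhmm ftm apm
Final line count: 14

Answer: 14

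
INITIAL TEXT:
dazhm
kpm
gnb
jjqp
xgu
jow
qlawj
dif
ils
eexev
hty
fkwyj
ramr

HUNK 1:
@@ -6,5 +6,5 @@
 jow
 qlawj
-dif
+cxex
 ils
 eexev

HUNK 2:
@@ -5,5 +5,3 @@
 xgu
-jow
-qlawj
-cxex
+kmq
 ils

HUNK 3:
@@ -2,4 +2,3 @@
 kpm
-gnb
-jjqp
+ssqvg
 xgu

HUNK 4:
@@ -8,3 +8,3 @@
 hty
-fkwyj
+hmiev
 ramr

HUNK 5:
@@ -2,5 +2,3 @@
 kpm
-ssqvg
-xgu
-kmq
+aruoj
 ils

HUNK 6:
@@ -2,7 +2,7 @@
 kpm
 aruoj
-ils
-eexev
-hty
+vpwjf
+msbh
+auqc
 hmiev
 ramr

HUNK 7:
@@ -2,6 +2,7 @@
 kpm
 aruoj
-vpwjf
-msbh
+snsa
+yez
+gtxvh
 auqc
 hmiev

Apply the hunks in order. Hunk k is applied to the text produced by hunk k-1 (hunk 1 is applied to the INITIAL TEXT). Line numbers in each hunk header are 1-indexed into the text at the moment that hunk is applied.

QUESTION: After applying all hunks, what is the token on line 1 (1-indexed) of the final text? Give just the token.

Answer: dazhm

Derivation:
Hunk 1: at line 6 remove [dif] add [cxex] -> 13 lines: dazhm kpm gnb jjqp xgu jow qlawj cxex ils eexev hty fkwyj ramr
Hunk 2: at line 5 remove [jow,qlawj,cxex] add [kmq] -> 11 lines: dazhm kpm gnb jjqp xgu kmq ils eexev hty fkwyj ramr
Hunk 3: at line 2 remove [gnb,jjqp] add [ssqvg] -> 10 lines: dazhm kpm ssqvg xgu kmq ils eexev hty fkwyj ramr
Hunk 4: at line 8 remove [fkwyj] add [hmiev] -> 10 lines: dazhm kpm ssqvg xgu kmq ils eexev hty hmiev ramr
Hunk 5: at line 2 remove [ssqvg,xgu,kmq] add [aruoj] -> 8 lines: dazhm kpm aruoj ils eexev hty hmiev ramr
Hunk 6: at line 2 remove [ils,eexev,hty] add [vpwjf,msbh,auqc] -> 8 lines: dazhm kpm aruoj vpwjf msbh auqc hmiev ramr
Hunk 7: at line 2 remove [vpwjf,msbh] add [snsa,yez,gtxvh] -> 9 lines: dazhm kpm aruoj snsa yez gtxvh auqc hmiev ramr
Final line 1: dazhm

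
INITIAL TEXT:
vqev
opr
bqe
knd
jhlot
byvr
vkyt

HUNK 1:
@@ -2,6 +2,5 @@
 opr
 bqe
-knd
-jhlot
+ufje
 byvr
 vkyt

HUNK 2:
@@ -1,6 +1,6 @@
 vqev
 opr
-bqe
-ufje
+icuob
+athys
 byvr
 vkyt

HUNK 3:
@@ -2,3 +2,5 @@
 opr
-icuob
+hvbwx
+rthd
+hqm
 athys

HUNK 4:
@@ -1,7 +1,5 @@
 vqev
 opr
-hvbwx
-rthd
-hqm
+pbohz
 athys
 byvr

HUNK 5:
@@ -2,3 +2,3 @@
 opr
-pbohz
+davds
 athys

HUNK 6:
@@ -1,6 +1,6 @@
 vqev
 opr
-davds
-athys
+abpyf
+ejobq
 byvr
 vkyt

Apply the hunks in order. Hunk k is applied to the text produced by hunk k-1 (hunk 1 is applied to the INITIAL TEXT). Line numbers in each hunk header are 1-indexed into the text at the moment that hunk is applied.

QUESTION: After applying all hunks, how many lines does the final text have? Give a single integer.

Answer: 6

Derivation:
Hunk 1: at line 2 remove [knd,jhlot] add [ufje] -> 6 lines: vqev opr bqe ufje byvr vkyt
Hunk 2: at line 1 remove [bqe,ufje] add [icuob,athys] -> 6 lines: vqev opr icuob athys byvr vkyt
Hunk 3: at line 2 remove [icuob] add [hvbwx,rthd,hqm] -> 8 lines: vqev opr hvbwx rthd hqm athys byvr vkyt
Hunk 4: at line 1 remove [hvbwx,rthd,hqm] add [pbohz] -> 6 lines: vqev opr pbohz athys byvr vkyt
Hunk 5: at line 2 remove [pbohz] add [davds] -> 6 lines: vqev opr davds athys byvr vkyt
Hunk 6: at line 1 remove [davds,athys] add [abpyf,ejobq] -> 6 lines: vqev opr abpyf ejobq byvr vkyt
Final line count: 6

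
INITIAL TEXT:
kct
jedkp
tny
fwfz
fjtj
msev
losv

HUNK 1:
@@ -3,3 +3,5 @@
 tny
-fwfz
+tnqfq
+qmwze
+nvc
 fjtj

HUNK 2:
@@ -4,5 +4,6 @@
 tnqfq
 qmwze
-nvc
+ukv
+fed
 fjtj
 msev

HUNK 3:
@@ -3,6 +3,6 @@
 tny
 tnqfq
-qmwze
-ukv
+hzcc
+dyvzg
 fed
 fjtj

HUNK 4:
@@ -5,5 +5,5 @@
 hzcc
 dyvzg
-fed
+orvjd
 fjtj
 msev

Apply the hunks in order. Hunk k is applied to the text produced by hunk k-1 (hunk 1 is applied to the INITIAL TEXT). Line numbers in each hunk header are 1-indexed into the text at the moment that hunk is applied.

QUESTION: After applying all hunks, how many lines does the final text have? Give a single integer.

Hunk 1: at line 3 remove [fwfz] add [tnqfq,qmwze,nvc] -> 9 lines: kct jedkp tny tnqfq qmwze nvc fjtj msev losv
Hunk 2: at line 4 remove [nvc] add [ukv,fed] -> 10 lines: kct jedkp tny tnqfq qmwze ukv fed fjtj msev losv
Hunk 3: at line 3 remove [qmwze,ukv] add [hzcc,dyvzg] -> 10 lines: kct jedkp tny tnqfq hzcc dyvzg fed fjtj msev losv
Hunk 4: at line 5 remove [fed] add [orvjd] -> 10 lines: kct jedkp tny tnqfq hzcc dyvzg orvjd fjtj msev losv
Final line count: 10

Answer: 10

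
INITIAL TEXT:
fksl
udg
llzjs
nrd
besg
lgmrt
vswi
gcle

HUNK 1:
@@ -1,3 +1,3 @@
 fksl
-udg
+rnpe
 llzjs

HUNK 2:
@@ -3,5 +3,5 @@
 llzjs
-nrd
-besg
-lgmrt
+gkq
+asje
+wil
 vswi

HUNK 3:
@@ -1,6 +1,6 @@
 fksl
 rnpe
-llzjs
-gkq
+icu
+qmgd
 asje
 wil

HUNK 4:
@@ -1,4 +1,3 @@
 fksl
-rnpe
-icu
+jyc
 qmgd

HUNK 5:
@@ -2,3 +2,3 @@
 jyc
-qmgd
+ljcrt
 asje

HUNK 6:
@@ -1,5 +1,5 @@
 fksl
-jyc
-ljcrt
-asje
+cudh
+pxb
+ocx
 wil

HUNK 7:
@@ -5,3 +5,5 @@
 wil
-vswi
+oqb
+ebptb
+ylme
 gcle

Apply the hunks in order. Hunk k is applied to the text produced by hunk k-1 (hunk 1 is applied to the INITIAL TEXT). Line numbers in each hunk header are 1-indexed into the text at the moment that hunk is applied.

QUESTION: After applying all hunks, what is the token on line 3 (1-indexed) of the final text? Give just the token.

Hunk 1: at line 1 remove [udg] add [rnpe] -> 8 lines: fksl rnpe llzjs nrd besg lgmrt vswi gcle
Hunk 2: at line 3 remove [nrd,besg,lgmrt] add [gkq,asje,wil] -> 8 lines: fksl rnpe llzjs gkq asje wil vswi gcle
Hunk 3: at line 1 remove [llzjs,gkq] add [icu,qmgd] -> 8 lines: fksl rnpe icu qmgd asje wil vswi gcle
Hunk 4: at line 1 remove [rnpe,icu] add [jyc] -> 7 lines: fksl jyc qmgd asje wil vswi gcle
Hunk 5: at line 2 remove [qmgd] add [ljcrt] -> 7 lines: fksl jyc ljcrt asje wil vswi gcle
Hunk 6: at line 1 remove [jyc,ljcrt,asje] add [cudh,pxb,ocx] -> 7 lines: fksl cudh pxb ocx wil vswi gcle
Hunk 7: at line 5 remove [vswi] add [oqb,ebptb,ylme] -> 9 lines: fksl cudh pxb ocx wil oqb ebptb ylme gcle
Final line 3: pxb

Answer: pxb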